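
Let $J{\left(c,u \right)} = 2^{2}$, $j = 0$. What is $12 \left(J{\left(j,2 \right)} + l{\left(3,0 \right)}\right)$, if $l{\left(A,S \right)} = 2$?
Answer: $72$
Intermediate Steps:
$J{\left(c,u \right)} = 4$
$12 \left(J{\left(j,2 \right)} + l{\left(3,0 \right)}\right) = 12 \left(4 + 2\right) = 12 \cdot 6 = 72$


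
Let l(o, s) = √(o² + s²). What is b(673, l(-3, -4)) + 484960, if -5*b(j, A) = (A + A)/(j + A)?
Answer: 164401439/339 ≈ 4.8496e+5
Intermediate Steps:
b(j, A) = -2*A/(5*(A + j)) (b(j, A) = -(A + A)/(5*(j + A)) = -2*A/(5*(A + j)))
b(673, l(-3, -4)) + 484960 = -2*√((-3)² + (-4)²)/(5*√((-3)² + (-4)²) + 5*673) + 484960 = -2*√(9 + 16)/(5*√(9 + 16) + 3365) + 484960 = -2*√25/(5*√25 + 3365) + 484960 = -2*5/(5*5 + 3365) + 484960 = -2*5/(25 + 3365) + 484960 = -2*5/3390 + 484960 = -2*5*1/3390 + 484960 = -1/339 + 484960 = 164401439/339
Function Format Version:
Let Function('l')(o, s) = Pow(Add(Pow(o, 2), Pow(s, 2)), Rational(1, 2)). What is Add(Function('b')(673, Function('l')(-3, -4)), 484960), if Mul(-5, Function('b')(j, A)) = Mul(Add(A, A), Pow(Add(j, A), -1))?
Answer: Rational(164401439, 339) ≈ 4.8496e+5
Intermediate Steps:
Function('b')(j, A) = Mul(Rational(-2, 5), A, Pow(Add(A, j), -1)) (Function('b')(j, A) = Mul(Rational(-1, 5), Mul(Add(A, A), Pow(Add(j, A), -1))) = Mul(Rational(-1, 5), Mul(Mul(2, A), Pow(Add(A, j), -1))) = Mul(Rational(-1, 5), Mul(2, A, Pow(Add(A, j), -1))) = Mul(Rational(-2, 5), A, Pow(Add(A, j), -1)))
Add(Function('b')(673, Function('l')(-3, -4)), 484960) = Add(Mul(-2, Pow(Add(Pow(-3, 2), Pow(-4, 2)), Rational(1, 2)), Pow(Add(Mul(5, Pow(Add(Pow(-3, 2), Pow(-4, 2)), Rational(1, 2))), Mul(5, 673)), -1)), 484960) = Add(Mul(-2, Pow(Add(9, 16), Rational(1, 2)), Pow(Add(Mul(5, Pow(Add(9, 16), Rational(1, 2))), 3365), -1)), 484960) = Add(Mul(-2, Pow(25, Rational(1, 2)), Pow(Add(Mul(5, Pow(25, Rational(1, 2))), 3365), -1)), 484960) = Add(Mul(-2, 5, Pow(Add(Mul(5, 5), 3365), -1)), 484960) = Add(Mul(-2, 5, Pow(Add(25, 3365), -1)), 484960) = Add(Mul(-2, 5, Pow(3390, -1)), 484960) = Add(Mul(-2, 5, Rational(1, 3390)), 484960) = Add(Rational(-1, 339), 484960) = Rational(164401439, 339)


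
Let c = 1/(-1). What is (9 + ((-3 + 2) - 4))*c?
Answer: -4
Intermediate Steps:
c = -1
(9 + ((-3 + 2) - 4))*c = (9 + ((-3 + 2) - 4))*(-1) = (9 + (-1 - 4))*(-1) = (9 - 5)*(-1) = 4*(-1) = -4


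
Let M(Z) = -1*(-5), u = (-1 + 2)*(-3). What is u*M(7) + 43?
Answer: 28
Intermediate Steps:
u = -3 (u = 1*(-3) = -3)
M(Z) = 5
u*M(7) + 43 = -3*5 + 43 = -15 + 43 = 28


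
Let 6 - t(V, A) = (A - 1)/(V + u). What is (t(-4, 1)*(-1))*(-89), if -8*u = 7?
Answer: 534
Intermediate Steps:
u = -7/8 (u = -⅛*7 = -7/8 ≈ -0.87500)
t(V, A) = 6 - (-1 + A)/(-7/8 + V) (t(V, A) = 6 - (A - 1)/(V - 7/8) = 6 - (-1 + A)/(-7/8 + V))
(t(-4, 1)*(-1))*(-89) = ((2*(-17 - 4*1 + 24*(-4))/(-7 + 8*(-4)))*(-1))*(-89) = ((2*(-17 - 4 - 96)/(-7 - 32))*(-1))*(-89) = ((2*(-117)/(-39))*(-1))*(-89) = ((2*(-1/39)*(-117))*(-1))*(-89) = (6*(-1))*(-89) = -6*(-89) = 534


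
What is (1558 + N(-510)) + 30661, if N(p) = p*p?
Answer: 292319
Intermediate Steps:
N(p) = p**2
(1558 + N(-510)) + 30661 = (1558 + (-510)**2) + 30661 = (1558 + 260100) + 30661 = 261658 + 30661 = 292319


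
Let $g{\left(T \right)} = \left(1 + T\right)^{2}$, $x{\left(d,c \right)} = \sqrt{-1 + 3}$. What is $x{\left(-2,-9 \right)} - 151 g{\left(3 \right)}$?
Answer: $-2416 + \sqrt{2} \approx -2414.6$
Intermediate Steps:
$x{\left(d,c \right)} = \sqrt{2}$
$x{\left(-2,-9 \right)} - 151 g{\left(3 \right)} = \sqrt{2} - 151 \left(1 + 3\right)^{2} = \sqrt{2} - 151 \cdot 4^{2} = \sqrt{2} - 2416 = -2416 + \sqrt{2}$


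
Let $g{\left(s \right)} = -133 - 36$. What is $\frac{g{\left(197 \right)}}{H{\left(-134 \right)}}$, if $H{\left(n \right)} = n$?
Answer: $\frac{169}{134} \approx 1.2612$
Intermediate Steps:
$g{\left(s \right)} = -169$ ($g{\left(s \right)} = -133 - 36 = -169$)
$\frac{g{\left(197 \right)}}{H{\left(-134 \right)}} = - \frac{169}{-134} = \left(-169\right) \left(- \frac{1}{134}\right) = \frac{169}{134}$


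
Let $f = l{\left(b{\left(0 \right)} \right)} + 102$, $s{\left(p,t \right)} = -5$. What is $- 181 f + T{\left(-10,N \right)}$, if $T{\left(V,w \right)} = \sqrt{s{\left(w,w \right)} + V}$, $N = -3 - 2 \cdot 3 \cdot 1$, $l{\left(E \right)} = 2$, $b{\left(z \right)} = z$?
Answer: $-18824 + i \sqrt{15} \approx -18824.0 + 3.873 i$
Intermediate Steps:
$N = -9$ ($N = -3 - 6 = -9$)
$T{\left(V,w \right)} = \sqrt{-5 + V}$
$f = 104$ ($f = 2 + 102 = 104$)
$- 181 f + T{\left(-10,N \right)} = \left(-181\right) 104 + \sqrt{-5 - 10} = -18824 + \sqrt{-15} = -18824 + i \sqrt{15}$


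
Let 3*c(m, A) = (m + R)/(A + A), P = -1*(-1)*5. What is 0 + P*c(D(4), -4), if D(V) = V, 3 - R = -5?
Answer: -5/2 ≈ -2.5000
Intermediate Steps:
R = 8 (R = 3 - 1*(-5) = 3 + 5 = 8)
P = 5 (P = 1*5 = 5)
c(m, A) = (8 + m)/(6*A) (c(m, A) = ((m + 8)/(A + A))/3 = ((8 + m)/((2*A)))/3 = ((8 + m)*(1/(2*A)))/3 = ((8 + m)/(2*A))/3 = (8 + m)/(6*A))
0 + P*c(D(4), -4) = 0 + 5*((⅙)*(8 + 4)/(-4)) = 0 + 5*((⅙)*(-¼)*12) = 0 + 5*(-½) = 0 - 5/2 = -5/2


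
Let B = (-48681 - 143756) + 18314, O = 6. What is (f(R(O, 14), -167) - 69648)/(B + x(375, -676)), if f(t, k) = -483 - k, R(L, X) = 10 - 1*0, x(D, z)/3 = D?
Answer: 34982/86499 ≈ 0.40442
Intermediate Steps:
x(D, z) = 3*D
R(L, X) = 10 (R(L, X) = 10 + 0 = 10)
B = -174123 (B = -192437 + 18314 = -174123)
(f(R(O, 14), -167) - 69648)/(B + x(375, -676)) = ((-483 - 1*(-167)) - 69648)/(-174123 + 3*375) = ((-483 + 167) - 69648)/(-174123 + 1125) = (-316 - 69648)/(-172998) = -69964*(-1/172998) = 34982/86499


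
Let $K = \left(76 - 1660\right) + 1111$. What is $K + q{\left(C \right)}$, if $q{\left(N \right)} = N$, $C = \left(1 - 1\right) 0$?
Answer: $-473$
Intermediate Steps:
$C = 0$ ($C = 0 \cdot 0 = 0$)
$K = -473$ ($K = -1584 + 1111 = -473$)
$K + q{\left(C \right)} = -473 + 0 = -473$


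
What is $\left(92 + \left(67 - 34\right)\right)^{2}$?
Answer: $15625$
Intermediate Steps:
$\left(92 + \left(67 - 34\right)\right)^{2} = \left(92 + 33\right)^{2} = 125^{2} = 15625$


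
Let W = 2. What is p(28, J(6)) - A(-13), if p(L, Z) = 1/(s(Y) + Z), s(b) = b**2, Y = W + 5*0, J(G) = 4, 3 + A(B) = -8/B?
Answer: 261/104 ≈ 2.5096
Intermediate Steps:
A(B) = -3 - 8/B
Y = 2 (Y = 2 + 5*0 = 2 + 0 = 2)
p(L, Z) = 1/(4 + Z) (p(L, Z) = 1/(2**2 + Z) = 1/(4 + Z))
p(28, J(6)) - A(-13) = 1/(4 + 4) - (-3 - 8/(-13)) = 1/8 - (-3 - 8*(-1/13)) = 1/8 - (-3 + 8/13) = 1/8 - 1*(-31/13) = 1/8 + 31/13 = 261/104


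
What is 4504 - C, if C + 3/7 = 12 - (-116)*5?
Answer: 27387/7 ≈ 3912.4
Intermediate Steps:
C = 4141/7 (C = -3/7 + (12 - (-116)*5) = -3/7 + (12 - 29*(-20)) = -3/7 + (12 + 580) = -3/7 + 592 = 4141/7 ≈ 591.57)
4504 - C = 4504 - 1*4141/7 = 4504 - 4141/7 = 27387/7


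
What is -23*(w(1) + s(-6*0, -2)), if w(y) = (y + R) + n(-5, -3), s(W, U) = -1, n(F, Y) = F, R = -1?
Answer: 138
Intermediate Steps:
w(y) = -6 + y (w(y) = (y - 1) - 5 = (-1 + y) - 5 = -6 + y)
-23*(w(1) + s(-6*0, -2)) = -23*((-6 + 1) - 1) = -23*(-5 - 1) = -23*(-6) = 138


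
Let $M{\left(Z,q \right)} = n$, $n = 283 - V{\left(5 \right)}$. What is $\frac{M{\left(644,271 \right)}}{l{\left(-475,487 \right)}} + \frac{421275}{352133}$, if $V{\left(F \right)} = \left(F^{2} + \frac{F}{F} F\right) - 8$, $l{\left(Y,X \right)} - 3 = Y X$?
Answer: $\frac{97358268837}{81456109826} \approx 1.1952$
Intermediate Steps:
$l{\left(Y,X \right)} = 3 + X Y$ ($l{\left(Y,X \right)} = 3 + Y X = 3 + X Y$)
$V{\left(F \right)} = -8 + F + F^{2}$ ($V{\left(F \right)} = \left(F^{2} + 1 F\right) - 8 = \left(F^{2} + F\right) - 8 = \left(F + F^{2}\right) - 8 = -8 + F + F^{2}$)
$n = 261$ ($n = 283 - \left(-8 + 5 + 5^{2}\right) = 283 - \left(-8 + 5 + 25\right) = 283 - 22 = 261$)
$M{\left(Z,q \right)} = 261$
$\frac{M{\left(644,271 \right)}}{l{\left(-475,487 \right)}} + \frac{421275}{352133} = \frac{261}{3 + 487 \left(-475\right)} + \frac{421275}{352133} = \frac{261}{3 - 231325} + 421275 \cdot \frac{1}{352133} = \frac{261}{-231322} + \frac{421275}{352133} = 261 \left(- \frac{1}{231322}\right) + \frac{421275}{352133} = - \frac{261}{231322} + \frac{421275}{352133} = \frac{97358268837}{81456109826}$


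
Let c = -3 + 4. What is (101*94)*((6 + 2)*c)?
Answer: 75952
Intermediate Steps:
c = 1
(101*94)*((6 + 2)*c) = (101*94)*((6 + 2)*1) = 9494*(8*1) = 9494*8 = 75952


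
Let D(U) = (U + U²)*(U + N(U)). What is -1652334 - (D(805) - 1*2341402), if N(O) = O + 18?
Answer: -1055606172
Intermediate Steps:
N(O) = 18 + O
D(U) = (18 + 2*U)*(U + U²) (D(U) = (U + U²)*(U + (18 + U)) = (U + U²)*(18 + 2*U) = (18 + 2*U)*(U + U²))
-1652334 - (D(805) - 1*2341402) = -1652334 - (2*805*(9 + 805² + 10*805) - 1*2341402) = -1652334 - (2*805*(9 + 648025 + 8050) - 2341402) = -1652334 - (2*805*656084 - 2341402) = -1652334 - (1056295240 - 2341402) = -1652334 - 1*1053953838 = -1652334 - 1053953838 = -1055606172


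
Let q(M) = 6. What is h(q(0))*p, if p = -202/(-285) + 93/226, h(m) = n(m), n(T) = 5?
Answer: 72157/12882 ≈ 5.6014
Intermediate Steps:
h(m) = 5
p = 72157/64410 (p = -202*(-1/285) + 93*(1/226) = 202/285 + 93/226 = 72157/64410 ≈ 1.1203)
h(q(0))*p = 5*(72157/64410) = 72157/12882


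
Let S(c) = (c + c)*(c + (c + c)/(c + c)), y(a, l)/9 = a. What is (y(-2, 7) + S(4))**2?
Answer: 484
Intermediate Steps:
y(a, l) = 9*a
S(c) = 2*c*(1 + c) (S(c) = (2*c)*(c + (2*c)/((2*c))) = (2*c)*(c + (2*c)*(1/(2*c))) = (2*c)*(c + 1) = (2*c)*(1 + c) = 2*c*(1 + c))
(y(-2, 7) + S(4))**2 = (9*(-2) + 2*4*(1 + 4))**2 = (-18 + 2*4*5)**2 = (-18 + 40)**2 = 22**2 = 484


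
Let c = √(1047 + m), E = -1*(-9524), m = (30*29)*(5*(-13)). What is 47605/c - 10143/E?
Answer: -10143/9524 - 47605*I*√6167/18501 ≈ -1.065 - 202.07*I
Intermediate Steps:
m = -56550 (m = 870*(-65) = -56550)
E = 9524
c = 3*I*√6167 (c = √(1047 - 56550) = √(-55503) = 3*I*√6167 ≈ 235.59*I)
47605/c - 10143/E = 47605/((3*I*√6167)) - 10143/9524 = 47605*(-I*√6167/18501) - 10143*1/9524 = -47605*I*√6167/18501 - 10143/9524 = -10143/9524 - 47605*I*√6167/18501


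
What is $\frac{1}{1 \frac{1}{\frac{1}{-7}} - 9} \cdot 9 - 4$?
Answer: $- \frac{73}{16} \approx -4.5625$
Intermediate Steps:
$\frac{1}{1 \frac{1}{\frac{1}{-7}} - 9} \cdot 9 - 4 = \frac{1}{1 \frac{1}{- \frac{1}{7}} - 9} \cdot 9 - 4 = \frac{1}{1 \left(-7\right) - 9} \cdot 9 - 4 = \frac{1}{-7 - 9} \cdot 9 - 4 = \frac{1}{-16} \cdot 9 - 4 = \left(- \frac{1}{16}\right) 9 - 4 = - \frac{9}{16} - 4 = - \frac{73}{16}$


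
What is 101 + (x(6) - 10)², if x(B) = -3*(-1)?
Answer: 150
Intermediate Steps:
x(B) = 3
101 + (x(6) - 10)² = 101 + (3 - 10)² = 101 + (-7)² = 101 + 49 = 150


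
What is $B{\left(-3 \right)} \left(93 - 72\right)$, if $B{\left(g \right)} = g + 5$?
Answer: $42$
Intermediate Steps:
$B{\left(g \right)} = 5 + g$
$B{\left(-3 \right)} \left(93 - 72\right) = \left(5 - 3\right) \left(93 - 72\right) = 2 \cdot 21 = 42$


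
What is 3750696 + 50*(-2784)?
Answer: 3611496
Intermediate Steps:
3750696 + 50*(-2784) = 3750696 - 139200 = 3611496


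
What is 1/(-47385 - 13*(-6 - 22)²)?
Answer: -1/57577 ≈ -1.7368e-5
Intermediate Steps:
1/(-47385 - 13*(-6 - 22)²) = 1/(-47385 - 13*(-28)²) = 1/(-47385 - 13*784) = 1/(-47385 - 10192) = 1/(-57577) = -1/57577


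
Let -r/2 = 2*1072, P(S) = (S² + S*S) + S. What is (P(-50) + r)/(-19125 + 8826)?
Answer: -662/10299 ≈ -0.064278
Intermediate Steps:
P(S) = S + 2*S² (P(S) = (S² + S²) + S = 2*S² + S = S + 2*S²)
r = -4288 (r = -4*1072 = -2*2144 = -4288)
(P(-50) + r)/(-19125 + 8826) = (-50*(1 + 2*(-50)) - 4288)/(-19125 + 8826) = (-50*(1 - 100) - 4288)/(-10299) = (-50*(-99) - 4288)*(-1/10299) = (4950 - 4288)*(-1/10299) = 662*(-1/10299) = -662/10299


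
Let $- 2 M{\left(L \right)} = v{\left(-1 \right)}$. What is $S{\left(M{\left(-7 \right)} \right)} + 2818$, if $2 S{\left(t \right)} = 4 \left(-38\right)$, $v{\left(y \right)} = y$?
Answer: $2742$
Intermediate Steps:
$M{\left(L \right)} = \frac{1}{2}$ ($M{\left(L \right)} = \left(- \frac{1}{2}\right) \left(-1\right) = \frac{1}{2}$)
$S{\left(t \right)} = -76$ ($S{\left(t \right)} = \frac{4 \left(-38\right)}{2} = \frac{1}{2} \left(-152\right) = -76$)
$S{\left(M{\left(-7 \right)} \right)} + 2818 = -76 + 2818 = 2742$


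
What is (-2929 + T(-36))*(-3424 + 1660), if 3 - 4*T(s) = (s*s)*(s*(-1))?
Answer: 25740729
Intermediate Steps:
T(s) = ¾ + s³/4 (T(s) = ¾ - s*s*s*(-1)/4 = ¾ - s²*(-s)/4 = ¾ - (-1)*s³/4 = ¾ + s³/4)
(-2929 + T(-36))*(-3424 + 1660) = (-2929 + (¾ + (¼)*(-36)³))*(-3424 + 1660) = (-2929 + (¾ + (¼)*(-46656)))*(-1764) = (-2929 + (¾ - 11664))*(-1764) = (-2929 - 46653/4)*(-1764) = -58369/4*(-1764) = 25740729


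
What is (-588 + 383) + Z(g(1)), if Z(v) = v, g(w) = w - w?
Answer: -205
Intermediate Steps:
g(w) = 0
(-588 + 383) + Z(g(1)) = (-588 + 383) + 0 = -205 + 0 = -205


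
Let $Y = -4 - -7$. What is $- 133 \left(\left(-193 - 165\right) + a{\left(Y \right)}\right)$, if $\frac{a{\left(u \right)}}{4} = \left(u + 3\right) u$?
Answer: $38038$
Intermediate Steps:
$Y = 3$ ($Y = -4 + 7 = 3$)
$a{\left(u \right)} = 4 u \left(3 + u\right)$ ($a{\left(u \right)} = 4 \left(u + 3\right) u = 4 \left(3 + u\right) u = 4 u \left(3 + u\right)$)
$- 133 \left(\left(-193 - 165\right) + a{\left(Y \right)}\right) = - 133 \left(\left(-193 - 165\right) + 4 \cdot 3 \left(3 + 3\right)\right) = - 133 \left(\left(-193 - 165\right) + 4 \cdot 3 \cdot 6\right) = - 133 \left(-358 + 72\right) = \left(-133\right) \left(-286\right) = 38038$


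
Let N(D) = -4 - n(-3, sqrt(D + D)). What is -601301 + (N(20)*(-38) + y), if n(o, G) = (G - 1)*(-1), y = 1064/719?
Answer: -432197745/719 - 76*sqrt(10) ≈ -6.0135e+5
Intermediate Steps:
y = 1064/719 (y = 1064*(1/719) = 1064/719 ≈ 1.4798)
n(o, G) = 1 - G (n(o, G) = (-1 + G)*(-1) = 1 - G)
N(D) = -5 + sqrt(2)*sqrt(D) (N(D) = -4 - (1 - sqrt(D + D)) = -4 - (1 - sqrt(2*D)) = -4 - (1 - sqrt(2)*sqrt(D)) = -4 + (-1 + sqrt(2)*sqrt(D)) = -5 + sqrt(2)*sqrt(D))
-601301 + (N(20)*(-38) + y) = -601301 + ((-5 + sqrt(2)*sqrt(20))*(-38) + 1064/719) = -601301 + ((-5 + sqrt(2)*(2*sqrt(5)))*(-38) + 1064/719) = -601301 + ((-5 + 2*sqrt(10))*(-38) + 1064/719) = -601301 + ((190 - 76*sqrt(10)) + 1064/719) = -601301 + (137674/719 - 76*sqrt(10)) = -432197745/719 - 76*sqrt(10)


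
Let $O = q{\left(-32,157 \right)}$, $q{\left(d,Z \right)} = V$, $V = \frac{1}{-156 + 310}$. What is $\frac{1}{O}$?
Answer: $154$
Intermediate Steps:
$V = \frac{1}{154} \approx 0.0064935$
$q{\left(d,Z \right)} = \frac{1}{154}$
$O = \frac{1}{154} \approx 0.0064935$
$\frac{1}{O} = \frac{1}{\frac{1}{154}} = 154$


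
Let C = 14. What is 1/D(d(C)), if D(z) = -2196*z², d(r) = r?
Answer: -1/430416 ≈ -2.3233e-6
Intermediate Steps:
1/D(d(C)) = 1/(-2196*14²) = 1/(-2196*196) = 1/(-430416) = -1/430416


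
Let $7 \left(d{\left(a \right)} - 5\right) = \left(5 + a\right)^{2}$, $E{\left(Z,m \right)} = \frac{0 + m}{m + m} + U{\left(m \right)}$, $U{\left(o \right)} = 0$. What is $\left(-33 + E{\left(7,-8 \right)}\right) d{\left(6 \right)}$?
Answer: $- \frac{5070}{7} \approx -724.29$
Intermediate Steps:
$E{\left(Z,m \right)} = \frac{1}{2}$ ($E{\left(Z,m \right)} = \frac{0 + m}{m + m} + 0 = \frac{m}{2 m} + 0 = m \frac{1}{2 m} + 0 = \frac{1}{2} + 0 = \frac{1}{2}$)
$d{\left(a \right)} = 5 + \frac{\left(5 + a\right)^{2}}{7}$
$\left(-33 + E{\left(7,-8 \right)}\right) d{\left(6 \right)} = \left(-33 + \frac{1}{2}\right) \left(5 + \frac{\left(5 + 6\right)^{2}}{7}\right) = - \frac{65 \left(5 + \frac{11^{2}}{7}\right)}{2} = - \frac{65 \left(5 + \frac{1}{7} \cdot 121\right)}{2} = - \frac{65 \left(5 + \frac{121}{7}\right)}{2} = \left(- \frac{65}{2}\right) \frac{156}{7} = - \frac{5070}{7}$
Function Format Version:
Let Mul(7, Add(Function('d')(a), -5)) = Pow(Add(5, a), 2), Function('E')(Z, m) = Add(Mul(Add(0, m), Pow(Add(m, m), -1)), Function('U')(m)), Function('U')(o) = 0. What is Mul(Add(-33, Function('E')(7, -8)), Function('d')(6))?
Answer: Rational(-5070, 7) ≈ -724.29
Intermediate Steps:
Function('E')(Z, m) = Rational(1, 2) (Function('E')(Z, m) = Add(Mul(Add(0, m), Pow(Add(m, m), -1)), 0) = Add(Mul(m, Pow(Mul(2, m), -1)), 0) = Add(Mul(m, Mul(Rational(1, 2), Pow(m, -1))), 0) = Add(Rational(1, 2), 0) = Rational(1, 2))
Function('d')(a) = Add(5, Mul(Rational(1, 7), Pow(Add(5, a), 2)))
Mul(Add(-33, Function('E')(7, -8)), Function('d')(6)) = Mul(Add(-33, Rational(1, 2)), Add(5, Mul(Rational(1, 7), Pow(Add(5, 6), 2)))) = Mul(Rational(-65, 2), Add(5, Mul(Rational(1, 7), Pow(11, 2)))) = Mul(Rational(-65, 2), Add(5, Mul(Rational(1, 7), 121))) = Mul(Rational(-65, 2), Add(5, Rational(121, 7))) = Mul(Rational(-65, 2), Rational(156, 7)) = Rational(-5070, 7)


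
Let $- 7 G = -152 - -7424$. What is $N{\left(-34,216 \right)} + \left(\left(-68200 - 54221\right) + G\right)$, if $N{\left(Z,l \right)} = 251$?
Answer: $- \frac{862462}{7} \approx -1.2321 \cdot 10^{5}$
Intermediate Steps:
$G = - \frac{7272}{7}$ ($G = - \frac{-152 - -7424}{7} = - \frac{-152 + 7424}{7} = \left(- \frac{1}{7}\right) 7272 = - \frac{7272}{7} \approx -1038.9$)
$N{\left(-34,216 \right)} + \left(\left(-68200 - 54221\right) + G\right) = 251 - \frac{864219}{7} = - \frac{862462}{7}$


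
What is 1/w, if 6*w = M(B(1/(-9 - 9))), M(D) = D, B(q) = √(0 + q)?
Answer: -18*I*√2 ≈ -25.456*I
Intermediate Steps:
B(q) = √q
w = I*√2/36 (w = √(1/(-9 - 9))/6 = √(1/(-18))/6 = √(-1/18)/6 = (I*√2/6)/6 = I*√2/36 ≈ 0.039284*I)
1/w = 1/(I*√2/36) = -18*I*√2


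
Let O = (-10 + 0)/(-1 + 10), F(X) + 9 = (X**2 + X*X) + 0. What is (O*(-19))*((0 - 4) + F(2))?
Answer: -950/9 ≈ -105.56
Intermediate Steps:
F(X) = -9 + 2*X**2 (F(X) = -9 + ((X**2 + X*X) + 0) = -9 + ((X**2 + X**2) + 0) = -9 + (2*X**2 + 0) = -9 + 2*X**2)
O = -10/9 ≈ -1.1111
(O*(-19))*((0 - 4) + F(2)) = (-10/9*(-19))*((0 - 4) + (-9 + 2*2**2)) = 190*(-4 + (-9 + 2*4))/9 = 190*(-4 + (-9 + 8))/9 = 190*(-4 - 1)/9 = (190/9)*(-5) = -950/9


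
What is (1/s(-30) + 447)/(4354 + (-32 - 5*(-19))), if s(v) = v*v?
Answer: 402301/3975300 ≈ 0.10120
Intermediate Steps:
s(v) = v²
(1/s(-30) + 447)/(4354 + (-32 - 5*(-19))) = (1/((-30)²) + 447)/(4354 + (-32 - 5*(-19))) = (1/900 + 447)/(4354 + (-32 + 95)) = (1/900 + 447)/(4354 + 63) = (402301/900)/4417 = (402301/900)*(1/4417) = 402301/3975300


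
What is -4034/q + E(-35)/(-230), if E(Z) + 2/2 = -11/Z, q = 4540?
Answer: -1618237/1827350 ≈ -0.88556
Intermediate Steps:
E(Z) = -1 - 11/Z
-4034/q + E(-35)/(-230) = -4034/4540 + ((-11 - 1*(-35))/(-35))/(-230) = -4034*1/4540 - (-11 + 35)/35*(-1/230) = -2017/2270 - 1/35*24*(-1/230) = -2017/2270 - 24/35*(-1/230) = -2017/2270 + 12/4025 = -1618237/1827350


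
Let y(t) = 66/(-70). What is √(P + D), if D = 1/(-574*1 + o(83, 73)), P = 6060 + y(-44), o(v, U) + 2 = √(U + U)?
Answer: √(4275269495 - 7422345*√146)/(35*√(576 - √146)) ≈ 77.840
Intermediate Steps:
y(t) = -33/35 (y(t) = 66*(-1/70) = -33/35)
o(v, U) = -2 + √2*√U (o(v, U) = -2 + √(U + U) = -2 + √(2*U) = -2 + √2*√U)
P = 212067/35 (P = 6060 - 33/35 = 212067/35 ≈ 6059.1)
D = 1/(-576 + √146) (D = 1/(-574*1 + (-2 + √2*√73)) = 1/(-574 + (-2 + √146)) = 1/(-576 + √146) ≈ -0.0017733)
√(P + D) = √(212067/35 + (-288/165815 - √146/331630)) = √(1406555181/232141 - √146/331630)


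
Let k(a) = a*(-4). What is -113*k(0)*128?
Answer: 0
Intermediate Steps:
k(a) = -4*a
-113*k(0)*128 = -(-452)*0*128 = -113*0*128 = 0*128 = 0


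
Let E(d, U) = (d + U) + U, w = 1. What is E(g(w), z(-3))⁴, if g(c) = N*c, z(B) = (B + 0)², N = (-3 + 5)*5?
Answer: 614656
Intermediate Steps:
N = 10 (N = 2*5 = 10)
z(B) = B²
g(c) = 10*c
E(d, U) = d + 2*U (E(d, U) = (U + d) + U = d + 2*U)
E(g(w), z(-3))⁴ = (10*1 + 2*(-3)²)⁴ = (10 + 2*9)⁴ = (10 + 18)⁴ = 28⁴ = 614656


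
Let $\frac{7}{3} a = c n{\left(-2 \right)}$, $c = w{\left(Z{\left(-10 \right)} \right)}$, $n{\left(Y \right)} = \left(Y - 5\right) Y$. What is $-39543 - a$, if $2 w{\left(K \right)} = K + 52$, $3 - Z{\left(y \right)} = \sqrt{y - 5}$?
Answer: $-39708 + 3 i \sqrt{15} \approx -39708.0 + 11.619 i$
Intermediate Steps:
$Z{\left(y \right)} = 3 - \sqrt{-5 + y}$ ($Z{\left(y \right)} = 3 - \sqrt{y - 5} = 3 - \sqrt{-5 + y}$)
$n{\left(Y \right)} = Y \left(-5 + Y\right)$ ($n{\left(Y \right)} = \left(-5 + Y\right) Y = Y \left(-5 + Y\right)$)
$w{\left(K \right)} = 26 + \frac{K}{2}$ ($w{\left(K \right)} = \frac{K + 52}{2} = \frac{52 + K}{2} = 26 + \frac{K}{2}$)
$c = \frac{55}{2} - \frac{i \sqrt{15}}{2}$ ($c = 26 + \frac{3 - \sqrt{-5 - 10}}{2} = 26 + \frac{3 - \sqrt{-15}}{2} = 26 + \frac{3 - i \sqrt{15}}{2} = 26 + \left(\frac{3}{2} - \frac{i \sqrt{15}}{2}\right) = \frac{55}{2} - \frac{i \sqrt{15}}{2} \approx 27.5 - 1.9365 i$)
$a = 165 - 3 i \sqrt{15}$ ($a = \frac{3 \left(\frac{55}{2} - \frac{i \sqrt{15}}{2}\right) \left(- 2 \left(-5 - 2\right)\right)}{7} = \frac{3 \left(\frac{55}{2} - \frac{i \sqrt{15}}{2}\right) \left(\left(-2\right) \left(-7\right)\right)}{7} = \frac{3 \left(\frac{55}{2} - \frac{i \sqrt{15}}{2}\right) 14}{7} = \frac{3 \left(385 - 7 i \sqrt{15}\right)}{7} = 165 - 3 i \sqrt{15} \approx 165.0 - 11.619 i$)
$-39543 - a = -39543 - \left(165 - 3 i \sqrt{15}\right) = -39708 + 3 i \sqrt{15}$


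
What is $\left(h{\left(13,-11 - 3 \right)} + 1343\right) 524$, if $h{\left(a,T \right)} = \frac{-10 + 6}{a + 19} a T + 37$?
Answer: $735041$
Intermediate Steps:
$h{\left(a,T \right)} = 37 - \frac{4 T a}{19 + a}$ ($h{\left(a,T \right)} = - \frac{4}{19 + a} a T + 37 = - \frac{4 a}{19 + a} T + 37 = - \frac{4 T a}{19 + a} + 37 = 37 - \frac{4 T a}{19 + a}$)
$\left(h{\left(13,-11 - 3 \right)} + 1343\right) 524 = \left(\frac{703 + 37 \cdot 13 - 4 \left(-11 - 3\right) 13}{19 + 13} + 1343\right) 524 = \left(\frac{703 + 481 - 4 \left(-11 - 3\right) 13}{32} + 1343\right) 524 = \left(\frac{703 + 481 - \left(-56\right) 13}{32} + 1343\right) 524 = \left(\frac{703 + 481 + 728}{32} + 1343\right) 524 = \left(\frac{1}{32} \cdot 1912 + 1343\right) 524 = \left(\frac{239}{4} + 1343\right) 524 = \frac{5611}{4} \cdot 524 = 735041$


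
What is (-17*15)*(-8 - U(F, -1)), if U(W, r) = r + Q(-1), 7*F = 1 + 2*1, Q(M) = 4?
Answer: 2805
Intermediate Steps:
F = 3/7 (F = (1 + 2*1)/7 = (1 + 2)/7 = (⅐)*3 = 3/7 ≈ 0.42857)
U(W, r) = 4 + r (U(W, r) = r + 4 = 4 + r)
(-17*15)*(-8 - U(F, -1)) = (-17*15)*(-8 - (4 - 1)) = -255*(-8 - 1*3) = -255*(-8 - 3) = -255*(-11) = 2805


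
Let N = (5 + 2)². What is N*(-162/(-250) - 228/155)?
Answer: -156261/3875 ≈ -40.325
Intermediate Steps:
N = 49 (N = 7² = 49)
N*(-162/(-250) - 228/155) = 49*(-162/(-250) - 228/155) = 49*(-162*(-1/250) - 228*1/155) = 49*(81/125 - 228/155) = 49*(-3189/3875) = -156261/3875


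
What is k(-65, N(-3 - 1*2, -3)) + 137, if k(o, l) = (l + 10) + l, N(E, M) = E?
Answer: 137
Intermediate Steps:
k(o, l) = 10 + 2*l (k(o, l) = (10 + l) + l = 10 + 2*l)
k(-65, N(-3 - 1*2, -3)) + 137 = (10 + 2*(-3 - 1*2)) + 137 = (10 + 2*(-3 - 2)) + 137 = (10 + 2*(-5)) + 137 = (10 - 10) + 137 = 0 + 137 = 137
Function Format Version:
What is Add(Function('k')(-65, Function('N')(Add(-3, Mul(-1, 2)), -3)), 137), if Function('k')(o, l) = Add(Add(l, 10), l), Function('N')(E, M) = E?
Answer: 137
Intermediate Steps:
Function('k')(o, l) = Add(10, Mul(2, l)) (Function('k')(o, l) = Add(Add(10, l), l) = Add(10, Mul(2, l)))
Add(Function('k')(-65, Function('N')(Add(-3, Mul(-1, 2)), -3)), 137) = Add(Add(10, Mul(2, Add(-3, Mul(-1, 2)))), 137) = Add(Add(10, Mul(2, Add(-3, -2))), 137) = Add(Add(10, Mul(2, -5)), 137) = Add(Add(10, -10), 137) = Add(0, 137) = 137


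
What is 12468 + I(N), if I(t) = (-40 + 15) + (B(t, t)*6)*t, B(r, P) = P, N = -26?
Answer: 16499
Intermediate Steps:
I(t) = -25 + 6*t² (I(t) = (-40 + 15) + (t*6)*t = -25 + (6*t)*t = -25 + 6*t²)
12468 + I(N) = 12468 + (-25 + 6*(-26)²) = 12468 + (-25 + 6*676) = 12468 + (-25 + 4056) = 12468 + 4031 = 16499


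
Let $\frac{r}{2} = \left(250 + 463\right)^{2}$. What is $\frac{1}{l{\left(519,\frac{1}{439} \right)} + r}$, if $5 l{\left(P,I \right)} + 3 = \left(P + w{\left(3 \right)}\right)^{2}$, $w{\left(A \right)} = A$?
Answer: $\frac{5}{5356171} \approx 9.335 \cdot 10^{-7}$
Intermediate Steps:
$r = 1016738$ ($r = 2 \left(250 + 463\right)^{2} = 2 \cdot 713^{2} = 2 \cdot 508369 = 1016738$)
$l{\left(P,I \right)} = - \frac{3}{5} + \frac{\left(3 + P\right)^{2}}{5}$ ($l{\left(P,I \right)} = - \frac{3}{5} + \frac{\left(P + 3\right)^{2}}{5} = - \frac{3}{5} + \frac{\left(3 + P\right)^{2}}{5}$)
$\frac{1}{l{\left(519,\frac{1}{439} \right)} + r} = \frac{1}{\left(- \frac{3}{5} + \frac{\left(3 + 519\right)^{2}}{5}\right) + 1016738} = \frac{1}{\left(- \frac{3}{5} + \frac{522^{2}}{5}\right) + 1016738} = \frac{1}{\left(- \frac{3}{5} + \frac{1}{5} \cdot 272484\right) + 1016738} = \frac{1}{\left(- \frac{3}{5} + \frac{272484}{5}\right) + 1016738} = \frac{1}{\frac{272481}{5} + 1016738} = \frac{1}{\frac{5356171}{5}} = \frac{5}{5356171}$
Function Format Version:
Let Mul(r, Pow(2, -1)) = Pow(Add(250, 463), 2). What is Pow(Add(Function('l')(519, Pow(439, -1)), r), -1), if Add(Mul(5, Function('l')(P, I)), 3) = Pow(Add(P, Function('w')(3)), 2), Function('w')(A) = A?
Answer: Rational(5, 5356171) ≈ 9.3350e-7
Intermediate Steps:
r = 1016738 (r = Mul(2, Pow(Add(250, 463), 2)) = Mul(2, Pow(713, 2)) = Mul(2, 508369) = 1016738)
Function('l')(P, I) = Add(Rational(-3, 5), Mul(Rational(1, 5), Pow(Add(3, P), 2))) (Function('l')(P, I) = Add(Rational(-3, 5), Mul(Rational(1, 5), Pow(Add(P, 3), 2))) = Add(Rational(-3, 5), Mul(Rational(1, 5), Pow(Add(3, P), 2))))
Pow(Add(Function('l')(519, Pow(439, -1)), r), -1) = Pow(Add(Add(Rational(-3, 5), Mul(Rational(1, 5), Pow(Add(3, 519), 2))), 1016738), -1) = Pow(Add(Add(Rational(-3, 5), Mul(Rational(1, 5), Pow(522, 2))), 1016738), -1) = Pow(Add(Add(Rational(-3, 5), Mul(Rational(1, 5), 272484)), 1016738), -1) = Pow(Add(Add(Rational(-3, 5), Rational(272484, 5)), 1016738), -1) = Pow(Add(Rational(272481, 5), 1016738), -1) = Pow(Rational(5356171, 5), -1) = Rational(5, 5356171)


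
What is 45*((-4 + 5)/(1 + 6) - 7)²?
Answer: 103680/49 ≈ 2115.9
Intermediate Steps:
45*((-4 + 5)/(1 + 6) - 7)² = 45*(1/7 - 7)² = 45*(1*(⅐) - 7)² = 45*(⅐ - 7)² = 45*(-48/7)² = 45*(2304/49) = 103680/49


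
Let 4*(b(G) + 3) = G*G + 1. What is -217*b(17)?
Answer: -30163/2 ≈ -15082.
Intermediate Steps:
b(G) = -11/4 + G²/4 (b(G) = -3 + (G*G + 1)/4 = -3 + (G² + 1)/4 = -3 + (1 + G²)/4 = -3 + (¼ + G²/4) = -11/4 + G²/4)
-217*b(17) = -217*(-11/4 + (¼)*17²) = -217*(-11/4 + (¼)*289) = -217*(-11/4 + 289/4) = -217*139/2 = -30163/2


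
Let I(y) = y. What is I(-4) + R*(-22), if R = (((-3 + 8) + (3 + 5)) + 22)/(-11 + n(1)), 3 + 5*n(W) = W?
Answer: 3622/57 ≈ 63.544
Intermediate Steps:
n(W) = -⅗ + W/5
R = -175/57 (R = (((-3 + 8) + (3 + 5)) + 22)/(-11 + (-⅗ + (⅕)*1)) = ((5 + 8) + 22)/(-11 + (-⅗ + ⅕)) = (13 + 22)/(-11 - ⅖) = 35/(-57/5) = 35*(-5/57) = -175/57 ≈ -3.0702)
I(-4) + R*(-22) = -4 - 175/57*(-22) = -4 + 3850/57 = 3622/57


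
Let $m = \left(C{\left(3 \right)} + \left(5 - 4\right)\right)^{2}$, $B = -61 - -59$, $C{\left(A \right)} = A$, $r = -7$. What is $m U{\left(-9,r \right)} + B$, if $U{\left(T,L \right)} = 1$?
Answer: $14$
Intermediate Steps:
$B = -2$ ($B = -61 + 59 = -2$)
$m = 16$ ($m = \left(3 + \left(5 - 4\right)\right)^{2} = \left(3 + 1\right)^{2} = 4^{2} = 16$)
$m U{\left(-9,r \right)} + B = 16 \cdot 1 - 2 = 16 - 2 = 14$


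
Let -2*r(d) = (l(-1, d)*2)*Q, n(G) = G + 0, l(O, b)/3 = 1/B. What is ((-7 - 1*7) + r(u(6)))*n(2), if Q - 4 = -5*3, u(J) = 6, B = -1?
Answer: -94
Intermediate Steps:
l(O, b) = -3 (l(O, b) = 3/(-1) = 3*(-1) = -3)
Q = -11 (Q = 4 - 5*3 = 4 - 15 = -11)
n(G) = G
r(d) = -33 (r(d) = -(-3*2)*(-11)/2 = -(-3)*(-11) = -1/2*66 = -33)
((-7 - 1*7) + r(u(6)))*n(2) = ((-7 - 1*7) - 33)*2 = ((-7 - 7) - 33)*2 = (-14 - 33)*2 = -47*2 = -94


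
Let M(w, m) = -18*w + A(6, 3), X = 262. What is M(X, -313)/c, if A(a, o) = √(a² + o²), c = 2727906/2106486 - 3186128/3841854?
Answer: -1060158328120764/104685626431 + 674400972087*√5/104685626431 ≈ -10113.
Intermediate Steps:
c = 104685626431/224800324029 (c = 2727906*(1/2106486) - 3186128*1/3841854 = 454651/351081 - 1593064/1920927 = 104685626431/224800324029 ≈ 0.46568)
M(w, m) = -18*w + 3*√5 (M(w, m) = -18*w + √(6² + 3²) = -18*w + √(36 + 9) = -18*w + √45 = -18*w + 3*√5)
M(X, -313)/c = (-18*262 + 3*√5)/(104685626431/224800324029) = (-4716 + 3*√5)*(224800324029/104685626431) = -1060158328120764/104685626431 + 674400972087*√5/104685626431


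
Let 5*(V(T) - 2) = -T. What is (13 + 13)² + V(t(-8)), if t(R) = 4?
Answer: 3386/5 ≈ 677.20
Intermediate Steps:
V(T) = 2 - T/5 (V(T) = 2 + (-T)/5 = 2 - T/5)
(13 + 13)² + V(t(-8)) = (13 + 13)² + (2 - ⅕*4) = 26² + (2 - ⅘) = 676 + 6/5 = 3386/5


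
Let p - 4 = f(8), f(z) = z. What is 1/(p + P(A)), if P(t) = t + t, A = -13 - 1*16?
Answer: -1/46 ≈ -0.021739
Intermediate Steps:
A = -29 (A = -13 - 16 = -29)
P(t) = 2*t
p = 12 (p = 4 + 8 = 12)
1/(p + P(A)) = 1/(12 + 2*(-29)) = 1/(12 - 58) = 1/(-46) = -1/46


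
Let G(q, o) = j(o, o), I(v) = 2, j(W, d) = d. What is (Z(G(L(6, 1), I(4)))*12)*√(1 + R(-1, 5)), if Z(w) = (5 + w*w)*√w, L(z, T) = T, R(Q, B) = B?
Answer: 216*√3 ≈ 374.12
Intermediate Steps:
G(q, o) = o
Z(w) = √w*(5 + w²) (Z(w) = (5 + w²)*√w = √w*(5 + w²))
(Z(G(L(6, 1), I(4)))*12)*√(1 + R(-1, 5)) = ((√2*(5 + 2²))*12)*√(1 + 5) = ((√2*(5 + 4))*12)*√6 = ((√2*9)*12)*√6 = ((9*√2)*12)*√6 = (108*√2)*√6 = 216*√3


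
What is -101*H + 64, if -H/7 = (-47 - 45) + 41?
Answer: -35993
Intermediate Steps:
H = 357 (H = -7*((-47 - 45) + 41) = -7*(-92 + 41) = -7*(-51) = 357)
-101*H + 64 = -101*357 + 64 = -36057 + 64 = -35993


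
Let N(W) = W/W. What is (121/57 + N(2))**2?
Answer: 31684/3249 ≈ 9.7519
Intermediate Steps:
N(W) = 1
(121/57 + N(2))**2 = (121/57 + 1)**2 = (178/57)**2 = 31684/3249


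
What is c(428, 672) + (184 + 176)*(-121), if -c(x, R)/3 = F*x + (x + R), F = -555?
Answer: 665760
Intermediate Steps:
c(x, R) = -3*R + 1662*x (c(x, R) = -3*(-555*x + (x + R)) = -3*(-555*x + (R + x)) = -3*(R - 554*x) = -3*R + 1662*x)
c(428, 672) + (184 + 176)*(-121) = (-3*672 + 1662*428) + (184 + 176)*(-121) = (-2016 + 711336) + 360*(-121) = 709320 - 43560 = 665760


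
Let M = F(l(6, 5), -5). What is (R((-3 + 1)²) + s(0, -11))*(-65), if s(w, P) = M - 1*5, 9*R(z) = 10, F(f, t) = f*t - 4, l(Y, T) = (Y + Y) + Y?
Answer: 57265/9 ≈ 6362.8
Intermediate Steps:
l(Y, T) = 3*Y (l(Y, T) = 2*Y + Y = 3*Y)
F(f, t) = -4 + f*t
R(z) = 10/9 (R(z) = (⅑)*10 = 10/9)
M = -94 (M = -4 + (3*6)*(-5) = -4 + 18*(-5) = -4 - 90 = -94)
s(w, P) = -99 (s(w, P) = -94 - 1*5 = -94 - 5 = -99)
(R((-3 + 1)²) + s(0, -11))*(-65) = (10/9 - 99)*(-65) = -881/9*(-65) = 57265/9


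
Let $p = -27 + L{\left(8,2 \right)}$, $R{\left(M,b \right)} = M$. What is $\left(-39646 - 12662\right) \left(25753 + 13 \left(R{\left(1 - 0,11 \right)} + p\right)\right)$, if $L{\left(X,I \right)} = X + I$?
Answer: $-1336207860$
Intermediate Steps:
$L{\left(X,I \right)} = I + X$
$p = -17$ ($p = -27 + \left(2 + 8\right) = -27 + 10 = -17$)
$\left(-39646 - 12662\right) \left(25753 + 13 \left(R{\left(1 - 0,11 \right)} + p\right)\right) = \left(-39646 - 12662\right) \left(25753 + 13 \left(\left(1 - 0\right) - 17\right)\right) = - 52308 \left(25753 + 13 \left(\left(1 + 0\right) - 17\right)\right) = - 52308 \left(25753 + 13 \left(1 - 17\right)\right) = - 52308 \left(25753 + 13 \left(-16\right)\right) = - 52308 \left(25753 - 208\right) = \left(-52308\right) 25545 = -1336207860$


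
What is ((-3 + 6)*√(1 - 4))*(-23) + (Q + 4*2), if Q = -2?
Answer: 6 - 69*I*√3 ≈ 6.0 - 119.51*I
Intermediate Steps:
((-3 + 6)*√(1 - 4))*(-23) + (Q + 4*2) = ((-3 + 6)*√(1 - 4))*(-23) + (-2 + 4*2) = (3*√(-3))*(-23) + (-2 + 8) = (3*(I*√3))*(-23) + 6 = (3*I*√3)*(-23) + 6 = -69*I*√3 + 6 = 6 - 69*I*√3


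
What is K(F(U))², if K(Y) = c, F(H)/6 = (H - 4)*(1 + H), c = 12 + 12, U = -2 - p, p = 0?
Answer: 576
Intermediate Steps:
U = -2 (U = -2 - 1*0 = -2 + 0 = -2)
c = 24
F(H) = 6*(1 + H)*(-4 + H) (F(H) = 6*((H - 4)*(1 + H)) = 6*((-4 + H)*(1 + H)) = 6*((1 + H)*(-4 + H)) = 6*(1 + H)*(-4 + H))
K(Y) = 24
K(F(U))² = 24² = 576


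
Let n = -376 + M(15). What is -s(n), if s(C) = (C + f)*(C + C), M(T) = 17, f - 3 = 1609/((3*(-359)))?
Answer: -770042/3 ≈ -2.5668e+5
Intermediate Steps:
f = 1622/1077 (f = 3 + 1609/((3*(-359))) = 3 + 1609/(-1077) = 3 + 1609*(-1/1077) = 3 - 1609/1077 = 1622/1077 ≈ 1.5060)
n = -359 (n = -376 + 17 = -359)
s(C) = 2*C*(1622/1077 + C) (s(C) = (C + 1622/1077)*(C + C) = (1622/1077 + C)*(2*C) = 2*C*(1622/1077 + C))
-s(n) = -2*(-359)*(1622 + 1077*(-359))/1077 = -2*(-359)*(1622 - 386643)/1077 = -2*(-359)*(-385021)/1077 = -1*770042/3 = -770042/3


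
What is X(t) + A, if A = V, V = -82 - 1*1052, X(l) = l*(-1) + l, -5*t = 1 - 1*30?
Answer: -1134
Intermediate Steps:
t = 29/5 (t = -(1 - 1*30)/5 = -(1 - 30)/5 = -1/5*(-29) = 29/5 ≈ 5.8000)
X(l) = 0 (X(l) = -l + l = 0)
V = -1134 (V = -82 - 1052 = -1134)
A = -1134
X(t) + A = 0 - 1134 = -1134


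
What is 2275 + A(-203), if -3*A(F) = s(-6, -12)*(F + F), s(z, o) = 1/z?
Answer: 20272/9 ≈ 2252.4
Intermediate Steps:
s(z, o) = 1/z
A(F) = F/9 (A(F) = -(F + F)/(3*(-6)) = -(-1)*2*F/18 = -(-1)*F/9 = F/9)
2275 + A(-203) = 2275 + (⅑)*(-203) = 2275 - 203/9 = 20272/9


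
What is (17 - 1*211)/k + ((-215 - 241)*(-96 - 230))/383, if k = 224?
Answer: 16612321/42896 ≈ 387.27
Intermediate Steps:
(17 - 1*211)/k + ((-215 - 241)*(-96 - 230))/383 = (17 - 1*211)/224 + ((-215 - 241)*(-96 - 230))/383 = (17 - 211)*(1/224) - 456*(-326)*(1/383) = -194*1/224 + 148656*(1/383) = -97/112 + 148656/383 = 16612321/42896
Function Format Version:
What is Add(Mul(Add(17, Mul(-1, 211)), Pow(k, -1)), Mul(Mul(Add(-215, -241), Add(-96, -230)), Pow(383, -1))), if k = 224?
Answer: Rational(16612321, 42896) ≈ 387.27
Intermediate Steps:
Add(Mul(Add(17, Mul(-1, 211)), Pow(k, -1)), Mul(Mul(Add(-215, -241), Add(-96, -230)), Pow(383, -1))) = Add(Mul(Add(17, Mul(-1, 211)), Pow(224, -1)), Mul(Mul(Add(-215, -241), Add(-96, -230)), Pow(383, -1))) = Add(Mul(Add(17, -211), Rational(1, 224)), Mul(Mul(-456, -326), Rational(1, 383))) = Add(Mul(-194, Rational(1, 224)), Mul(148656, Rational(1, 383))) = Add(Rational(-97, 112), Rational(148656, 383)) = Rational(16612321, 42896)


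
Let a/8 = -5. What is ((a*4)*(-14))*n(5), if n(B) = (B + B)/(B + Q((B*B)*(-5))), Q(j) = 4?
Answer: 22400/9 ≈ 2488.9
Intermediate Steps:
a = -40 (a = 8*(-5) = -40)
n(B) = 2*B/(4 + B) (n(B) = (B + B)/(B + 4) = (2*B)/(4 + B) = 2*B/(4 + B))
((a*4)*(-14))*n(5) = (-40*4*(-14))*(2*5/(4 + 5)) = (-160*(-14))*(2*5/9) = 2240*(2*5*(1/9)) = 2240*(10/9) = 22400/9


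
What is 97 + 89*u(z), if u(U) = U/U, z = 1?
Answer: 186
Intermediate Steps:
u(U) = 1
97 + 89*u(z) = 97 + 89*1 = 97 + 89 = 186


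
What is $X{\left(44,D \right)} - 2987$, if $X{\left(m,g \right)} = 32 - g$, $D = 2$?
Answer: $-2957$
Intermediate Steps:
$X{\left(44,D \right)} - 2987 = \left(32 - 2\right) - 2987 = 30 - 2987 = -2957$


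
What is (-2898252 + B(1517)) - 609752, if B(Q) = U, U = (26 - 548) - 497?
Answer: -3509023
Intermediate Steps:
U = -1019 (U = -522 - 497 = -1019)
B(Q) = -1019
(-2898252 + B(1517)) - 609752 = (-2898252 - 1019) - 609752 = -2899271 - 609752 = -3509023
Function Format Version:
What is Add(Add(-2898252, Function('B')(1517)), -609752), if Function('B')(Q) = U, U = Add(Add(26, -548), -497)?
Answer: -3509023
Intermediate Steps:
U = -1019 (U = Add(-522, -497) = -1019)
Function('B')(Q) = -1019
Add(Add(-2898252, Function('B')(1517)), -609752) = Add(Add(-2898252, -1019), -609752) = Add(-2899271, -609752) = -3509023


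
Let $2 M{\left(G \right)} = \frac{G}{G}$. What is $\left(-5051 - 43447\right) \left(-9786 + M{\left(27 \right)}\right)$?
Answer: $474577179$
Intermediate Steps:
$M{\left(G \right)} = \frac{1}{2}$ ($M{\left(G \right)} = \frac{G \frac{1}{G}}{2} = \frac{1}{2} \cdot 1 = \frac{1}{2}$)
$\left(-5051 - 43447\right) \left(-9786 + M{\left(27 \right)}\right) = \left(-5051 - 43447\right) \left(-9786 + \frac{1}{2}\right) = \left(-48498\right) \left(- \frac{19571}{2}\right) = 474577179$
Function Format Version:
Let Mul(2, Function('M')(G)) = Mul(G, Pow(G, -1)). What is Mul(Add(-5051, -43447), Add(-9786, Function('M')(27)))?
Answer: 474577179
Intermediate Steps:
Function('M')(G) = Rational(1, 2) (Function('M')(G) = Mul(Rational(1, 2), Mul(G, Pow(G, -1))) = Mul(Rational(1, 2), 1) = Rational(1, 2))
Mul(Add(-5051, -43447), Add(-9786, Function('M')(27))) = Mul(Add(-5051, -43447), Add(-9786, Rational(1, 2))) = Mul(-48498, Rational(-19571, 2)) = 474577179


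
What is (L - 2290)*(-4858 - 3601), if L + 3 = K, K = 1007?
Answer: 10878274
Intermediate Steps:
L = 1004 (L = -3 + 1007 = 1004)
(L - 2290)*(-4858 - 3601) = (1004 - 2290)*(-4858 - 3601) = -1286*(-8459) = 10878274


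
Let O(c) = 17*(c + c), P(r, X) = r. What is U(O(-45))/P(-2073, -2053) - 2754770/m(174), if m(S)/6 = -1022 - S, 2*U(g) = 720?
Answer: 951342475/2479308 ≈ 383.71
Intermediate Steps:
O(c) = 34*c (O(c) = 17*(2*c) = 34*c)
U(g) = 360 (U(g) = (½)*720 = 360)
m(S) = -6132 - 6*S (m(S) = 6*(-1022 - S) = -6132 - 6*S)
U(O(-45))/P(-2073, -2053) - 2754770/m(174) = 360/(-2073) - 2754770/(-6132 - 6*174) = 360*(-1/2073) - 2754770/(-6132 - 1044) = -120/691 - 2754770/(-7176) = -120/691 - 2754770*(-1/7176) = -120/691 + 1377385/3588 = 951342475/2479308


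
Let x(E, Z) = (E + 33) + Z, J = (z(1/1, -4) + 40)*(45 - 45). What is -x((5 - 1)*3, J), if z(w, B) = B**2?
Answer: -45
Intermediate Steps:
J = 0 (J = ((-4)**2 + 40)*(45 - 45) = (16 + 40)*0 = 56*0 = 0)
x(E, Z) = 33 + E + Z (x(E, Z) = (33 + E) + Z = 33 + E + Z)
-x((5 - 1)*3, J) = -(33 + (5 - 1)*3 + 0) = -(33 + 4*3 + 0) = -(33 + 12 + 0) = -1*45 = -45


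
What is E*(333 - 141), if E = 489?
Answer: 93888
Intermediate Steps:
E*(333 - 141) = 489*(333 - 141) = 489*192 = 93888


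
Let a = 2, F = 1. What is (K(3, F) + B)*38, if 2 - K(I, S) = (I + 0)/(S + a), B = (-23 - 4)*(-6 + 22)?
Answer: -16378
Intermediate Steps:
B = -432 (B = -27*16 = -432)
K(I, S) = 2 - I/(2 + S) (K(I, S) = 2 - (I + 0)/(S + 2) = 2 - I/(2 + S))
(K(3, F) + B)*38 = ((4 - 1*3 + 2*1)/(2 + 1) - 432)*38 = ((4 - 3 + 2)/3 - 432)*38 = ((⅓)*3 - 432)*38 = (1 - 432)*38 = -431*38 = -16378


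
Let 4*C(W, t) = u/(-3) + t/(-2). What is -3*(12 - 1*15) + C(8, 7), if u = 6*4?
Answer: 49/8 ≈ 6.1250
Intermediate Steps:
u = 24
C(W, t) = -2 - t/8 (C(W, t) = (24/(-3) + t/(-2))/4 = (24*(-1/3) + t*(-1/2))/4 = (-8 - t/2)/4 = -2 - t/8)
-3*(12 - 1*15) + C(8, 7) = -3*(12 - 1*15) + (-2 - 1/8*7) = -3*(12 - 15) + (-2 - 7/8) = -3*(-3) - 23/8 = 9 - 23/8 = 49/8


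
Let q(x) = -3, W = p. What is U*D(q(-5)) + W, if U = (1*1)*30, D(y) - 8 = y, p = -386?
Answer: -236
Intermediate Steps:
W = -386
D(y) = 8 + y
U = 30 (U = 1*30 = 30)
U*D(q(-5)) + W = 30*(8 - 3) - 386 = 30*5 - 386 = 150 - 386 = -236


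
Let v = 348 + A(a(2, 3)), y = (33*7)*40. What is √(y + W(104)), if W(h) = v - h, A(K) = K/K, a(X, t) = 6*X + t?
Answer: √9485 ≈ 97.391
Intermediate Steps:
a(X, t) = t + 6*X
A(K) = 1
y = 9240 (y = 231*40 = 9240)
v = 349 (v = 348 + 1 = 349)
W(h) = 349 - h
√(y + W(104)) = √(9240 + (349 - 1*104)) = √(9240 + (349 - 104)) = √(9240 + 245) = √9485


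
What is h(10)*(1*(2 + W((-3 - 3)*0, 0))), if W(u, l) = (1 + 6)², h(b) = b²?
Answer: 5100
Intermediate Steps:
W(u, l) = 49 (W(u, l) = 7² = 49)
h(10)*(1*(2 + W((-3 - 3)*0, 0))) = 10²*(1*(2 + 49)) = 100*(1*51) = 100*51 = 5100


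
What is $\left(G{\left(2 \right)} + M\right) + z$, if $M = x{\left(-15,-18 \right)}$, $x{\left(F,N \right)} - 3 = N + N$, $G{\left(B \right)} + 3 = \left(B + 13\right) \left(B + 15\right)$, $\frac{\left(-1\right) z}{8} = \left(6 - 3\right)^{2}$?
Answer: $147$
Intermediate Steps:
$z = -72$ ($z = - 8 \left(6 - 3\right)^{2} = - 8 \cdot 3^{2} = \left(-8\right) 9 = -72$)
$G{\left(B \right)} = -3 + \left(13 + B\right) \left(15 + B\right)$ ($G{\left(B \right)} = -3 + \left(B + 13\right) \left(B + 15\right) = -3 + \left(13 + B\right) \left(15 + B\right)$)
$x{\left(F,N \right)} = 3 + 2 N$ ($x{\left(F,N \right)} = 3 + \left(N + N\right) = 3 + 2 N$)
$M = -33$ ($M = 3 + 2 \left(-18\right) = 3 - 36 = -33$)
$\left(G{\left(2 \right)} + M\right) + z = \left(\left(192 + 2^{2} + 28 \cdot 2\right) - 33\right) - 72 = \left(\left(192 + 4 + 56\right) - 33\right) - 72 = \left(252 - 33\right) - 72 = 219 - 72 = 147$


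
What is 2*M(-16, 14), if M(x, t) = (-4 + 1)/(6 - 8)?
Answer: 3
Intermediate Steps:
M(x, t) = 3/2 (M(x, t) = -3/(-2) = -3*(-½) = 3/2)
2*M(-16, 14) = 2*(3/2) = 3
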